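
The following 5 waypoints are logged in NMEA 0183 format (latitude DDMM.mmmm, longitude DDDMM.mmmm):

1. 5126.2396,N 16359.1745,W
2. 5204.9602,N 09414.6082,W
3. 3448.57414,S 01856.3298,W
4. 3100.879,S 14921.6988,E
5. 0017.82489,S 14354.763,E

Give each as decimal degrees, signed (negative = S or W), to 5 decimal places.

Point 1:
  φ: degrees = first 2 digits = 51, minutes = 26.2396; 51 + 26.2396/60 = 51.437327
  N → positive
  Longitude: degrees = first 3 digits = 163, minutes = 59.1745; 163 + 59.1745/60 = 163.986242
  W ⇒ negate
Point 2:
  Latitude: split at 2 digits → 52° and 4.9602′; 52 + 4.9602/60 = 52.082670
  N → positive
  Longitude: degrees = first 3 digits = 94, minutes = 14.6082; 94 + 14.6082/60 = 94.243470
  W ⇒ negate
Point 3:
  Lat: degrees = first 2 digits = 34, minutes = 48.57414; 34 + 48.57414/60 = 34.809569
  S ⇒ negate
  λ: split at 3 digits → 018° and 56.3298′; 18 + 56.3298/60 = 18.938830
  W → negative
Point 4:
  Lat: split at 2 digits → 31° and 0.879′; 31 + 0.879/60 = 31.014650
  S ⇒ negate
  Longitude: split at 3 digits → 149° and 21.6988′; 149 + 21.6988/60 = 149.361647
  E ⇒ keep positive
Point 5:
  φ: degrees = first 2 digits = 0, minutes = 17.82489; 0 + 17.82489/60 = 0.297082
  S ⇒ negate
  Longitude: split at 3 digits → 143° and 54.763′; 143 + 54.763/60 = 143.912717
  E ⇒ keep positive

1. 51.43733, -163.98624
2. 52.08267, -94.24347
3. -34.80957, -18.93883
4. -31.01465, 149.36165
5. -0.29708, 143.91272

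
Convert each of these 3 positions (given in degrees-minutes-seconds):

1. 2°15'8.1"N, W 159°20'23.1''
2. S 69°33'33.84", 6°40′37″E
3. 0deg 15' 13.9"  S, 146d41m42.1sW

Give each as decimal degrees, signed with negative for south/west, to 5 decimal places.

Point 1:
  φ: 2 + 15/60 + 8.1/3600 = 2.252250
  N ⇒ keep positive
  Lon: 159° + 20/60 + 23.1/3600 = 159 + 0.333333 + 0.006417 = 159.339750
  hemisphere W, so the sign is −
Point 2:
  Lat: 69° + 33/60 + 33.84/3600 = 69 + 0.550000 + 0.009400 = 69.559400
  S ⇒ negate
  Lon: 6° + 40/60 + 37/3600 = 6 + 0.666667 + 0.010278 = 6.676944
  E → positive
Point 3:
  φ: 0° + 15/60 + 13.9/3600 = 0 + 0.250000 + 0.003861 = 0.253861
  hemisphere S, so the sign is −
  λ: 146° + 41/60 + 42.1/3600 = 146 + 0.683333 + 0.011694 = 146.695028
  W ⇒ negate

1. 2.25225, -159.33975
2. -69.55940, 6.67694
3. -0.25386, -146.69503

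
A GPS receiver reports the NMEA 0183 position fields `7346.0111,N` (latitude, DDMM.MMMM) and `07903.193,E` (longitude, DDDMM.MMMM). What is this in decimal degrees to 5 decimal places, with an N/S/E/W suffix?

73.76685° N, 79.05322° E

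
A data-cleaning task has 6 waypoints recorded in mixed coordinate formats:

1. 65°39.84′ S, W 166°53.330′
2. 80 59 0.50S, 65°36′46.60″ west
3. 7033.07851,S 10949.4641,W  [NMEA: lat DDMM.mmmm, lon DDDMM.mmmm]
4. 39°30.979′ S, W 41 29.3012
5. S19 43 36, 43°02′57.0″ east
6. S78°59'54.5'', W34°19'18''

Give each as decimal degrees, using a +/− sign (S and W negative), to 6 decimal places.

Point 1:
  Lat: 39.84′ = 0.664000°; total 65.6640000
  S ⇒ negate
  Longitude: 53.33′ = 0.888833°; total 166.8888333
  W ⇒ negate
Point 2:
  φ: 59′ + 0.5″ = 59.00833′; 80 + 59.00833/60 = 80.9834722
  S → negative
  Longitude: 65° + 36/60 + 46.6/3600 = 65 + 0.600000 + 0.012944 = 65.6129444
  hemisphere W, so the sign is −
Point 3:
  Lat: degrees = first 2 digits = 70, minutes = 33.07851; 70 + 33.07851/60 = 70.5513085
  S → negative
  Longitude: split at 3 digits → 109° and 49.4641′; 109 + 49.4641/60 = 109.8244017
  W → negative
Point 4:
  Lat: 39 + 30.979/60 = 39.5163167
  hemisphere S, so the sign is −
  Lon: 41 + 29.3012/60 = 41.4883533
  W → negative
Point 5:
  Latitude: 43′ + 36″ = 43.60000′; 19 + 43.60000/60 = 19.7266667
  S ⇒ negate
  Longitude: 43 + 2/60 + 57/3600 = 43.0491667
  E → positive
Point 6:
  Lat: 78 + 59/60 + 54.5/3600 = 78.9984722
  S ⇒ negate
  Lon: 19′ + 18″ = 19.30000′; 34 + 19.30000/60 = 34.3216667
  W → negative

1. -65.664000, -166.888833
2. -80.983472, -65.612944
3. -70.551309, -109.824402
4. -39.516317, -41.488353
5. -19.726667, 43.049167
6. -78.998472, -34.321667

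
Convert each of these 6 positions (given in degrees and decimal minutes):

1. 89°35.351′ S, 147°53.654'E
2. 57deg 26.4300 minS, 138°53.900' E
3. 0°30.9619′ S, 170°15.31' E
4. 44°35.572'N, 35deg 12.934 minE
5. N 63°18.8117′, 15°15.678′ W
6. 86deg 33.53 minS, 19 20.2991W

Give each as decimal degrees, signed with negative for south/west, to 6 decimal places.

1. -89.589183, 147.894233
2. -57.440500, 138.898333
3. -0.516032, 170.255167
4. 44.592867, 35.215567
5. 63.313528, -15.261300
6. -86.558833, -19.338318

Point 1:
  Latitude: 89 + 35.351/60 = 89.5891833
  hemisphere S, so the sign is −
  Lon: 147 + 53.654/60 = 147.8942333
  E ⇒ keep positive
Point 2:
  Lat: 57 + 26.43/60 = 57.4405000
  S → negative
  λ: 138 + 53.9/60 = 138.8983333
  E → positive
Point 3:
  φ: 30.9619′ = 0.516032°; total 0.5160317
  S → negative
  Lon: 170 + 15.31/60 = 170.2551667
  E ⇒ keep positive
Point 4:
  Lat: 44 + 35.572/60 = 44.5928667
  N → positive
  λ: 12.934′ = 0.215567°; total 35.2155667
  E ⇒ keep positive
Point 5:
  Latitude: 18.8117′ = 0.313528°; total 63.3135283
  N ⇒ keep positive
  λ: 15.678′ = 0.261300°; total 15.2613000
  W → negative
Point 6:
  φ: 33.53′ = 0.558833°; total 86.5588333
  S → negative
  λ: 20.2991′ = 0.338318°; total 19.3383183
  hemisphere W, so the sign is −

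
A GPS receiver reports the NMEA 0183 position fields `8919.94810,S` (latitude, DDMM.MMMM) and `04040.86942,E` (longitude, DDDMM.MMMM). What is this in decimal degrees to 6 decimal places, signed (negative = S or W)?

-89.332468, 40.681157

φ: degrees = first 2 digits = 89, minutes = 19.9481; 89 + 19.9481/60 = 89.3324683
S ⇒ negate
Longitude: split at 3 digits → 040° and 40.86942′; 40 + 40.86942/60 = 40.6811570
E → positive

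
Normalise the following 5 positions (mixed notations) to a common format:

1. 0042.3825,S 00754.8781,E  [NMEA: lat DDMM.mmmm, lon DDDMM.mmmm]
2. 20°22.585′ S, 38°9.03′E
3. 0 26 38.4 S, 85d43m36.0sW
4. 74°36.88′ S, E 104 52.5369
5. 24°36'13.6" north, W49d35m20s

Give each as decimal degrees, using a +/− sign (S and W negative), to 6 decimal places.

Point 1:
  Lat: split at 2 digits → 00° and 42.3825′; 0 + 42.3825/60 = 0.7063750
  S ⇒ negate
  λ: split at 3 digits → 007° and 54.8781′; 7 + 54.8781/60 = 7.9146350
  E ⇒ keep positive
Point 2:
  φ: 22.585′ = 0.376417°; total 20.3764167
  hemisphere S, so the sign is −
  Longitude: 9.03′ = 0.150500°; total 38.1505000
  E ⇒ keep positive
Point 3:
  φ: 26′ + 38.4″ = 26.64000′; 0 + 26.64000/60 = 0.4440000
  S ⇒ negate
  Lon: 85 + 43/60 + 36/3600 = 85.7266667
  hemisphere W, so the sign is −
Point 4:
  Lat: 36.88′ = 0.614667°; total 74.6146667
  hemisphere S, so the sign is −
  Lon: 52.5369′ = 0.875615°; total 104.8756150
  E ⇒ keep positive
Point 5:
  Latitude: 36′ + 13.6″ = 36.22667′; 24 + 36.22667/60 = 24.6037778
  N → positive
  λ: 49 + 35/60 + 20/3600 = 49.5888889
  W → negative

1. -0.706375, 7.914635
2. -20.376417, 38.150500
3. -0.444000, -85.726667
4. -74.614667, 104.875615
5. 24.603778, -49.588889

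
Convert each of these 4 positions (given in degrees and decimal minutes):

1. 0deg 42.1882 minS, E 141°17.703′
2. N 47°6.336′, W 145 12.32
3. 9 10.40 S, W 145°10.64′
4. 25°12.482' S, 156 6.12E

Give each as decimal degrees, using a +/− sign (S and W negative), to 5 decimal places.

Point 1:
  Lat: 42.1882′ = 0.703137°; total 0.703137
  S ⇒ negate
  Longitude: 17.703′ = 0.295050°; total 141.295050
  E ⇒ keep positive
Point 2:
  Lat: 47 + 6.336/60 = 47.105600
  N → positive
  Lon: 145 + 12.32/60 = 145.205333
  W → negative
Point 3:
  Latitude: 10.4′ = 0.173333°; total 9.173333
  S ⇒ negate
  λ: 145 + 10.64/60 = 145.177333
  hemisphere W, so the sign is −
Point 4:
  φ: 12.482′ = 0.208033°; total 25.208033
  S → negative
  Longitude: 156 + 6.12/60 = 156.102000
  E ⇒ keep positive

1. -0.70314, 141.29505
2. 47.10560, -145.20533
3. -9.17333, -145.17733
4. -25.20803, 156.10200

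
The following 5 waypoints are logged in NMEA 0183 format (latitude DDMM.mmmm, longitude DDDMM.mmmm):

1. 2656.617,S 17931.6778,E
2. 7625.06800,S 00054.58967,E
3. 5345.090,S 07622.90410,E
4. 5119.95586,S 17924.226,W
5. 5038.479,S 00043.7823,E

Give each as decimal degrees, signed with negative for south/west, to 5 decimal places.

1. -26.94362, 179.52796
2. -76.41780, 0.90983
3. -53.75150, 76.38174
4. -51.33260, -179.40377
5. -50.64132, 0.72971

Point 1:
  φ: degrees = first 2 digits = 26, minutes = 56.617; 26 + 56.617/60 = 26.943617
  S ⇒ negate
  λ: degrees = first 3 digits = 179, minutes = 31.6778; 179 + 31.6778/60 = 179.527963
  E → positive
Point 2:
  φ: degrees = first 2 digits = 76, minutes = 25.068; 76 + 25.068/60 = 76.417800
  hemisphere S, so the sign is −
  Longitude: degrees = first 3 digits = 0, minutes = 54.58967; 0 + 54.58967/60 = 0.909828
  E → positive
Point 3:
  Lat: split at 2 digits → 53° and 45.09′; 53 + 45.09/60 = 53.751500
  S → negative
  λ: split at 3 digits → 076° and 22.9041′; 76 + 22.9041/60 = 76.381735
  E ⇒ keep positive
Point 4:
  Latitude: degrees = first 2 digits = 51, minutes = 19.95586; 51 + 19.95586/60 = 51.332598
  S ⇒ negate
  Lon: split at 3 digits → 179° and 24.226′; 179 + 24.226/60 = 179.403767
  W ⇒ negate
Point 5:
  Lat: split at 2 digits → 50° and 38.479′; 50 + 38.479/60 = 50.641317
  hemisphere S, so the sign is −
  λ: degrees = first 3 digits = 0, minutes = 43.7823; 0 + 43.7823/60 = 0.729705
  E ⇒ keep positive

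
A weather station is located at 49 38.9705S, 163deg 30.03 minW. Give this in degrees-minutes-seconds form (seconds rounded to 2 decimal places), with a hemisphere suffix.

Latitude: fractional minutes 0.97050 × 60 = 58.2300″
Longitude: fractional minutes 0.03000 × 60 = 1.8000″

49°38′58.23″ S, 163°30′1.80″ W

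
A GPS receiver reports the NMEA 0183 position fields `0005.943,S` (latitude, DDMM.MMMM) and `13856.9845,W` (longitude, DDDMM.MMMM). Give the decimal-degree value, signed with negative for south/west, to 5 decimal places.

Lat: split at 2 digits → 00° and 5.943′; 0 + 5.943/60 = 0.099050
S → negative
Longitude: degrees = first 3 digits = 138, minutes = 56.9845; 138 + 56.9845/60 = 138.949742
W ⇒ negate

-0.09905, -138.94974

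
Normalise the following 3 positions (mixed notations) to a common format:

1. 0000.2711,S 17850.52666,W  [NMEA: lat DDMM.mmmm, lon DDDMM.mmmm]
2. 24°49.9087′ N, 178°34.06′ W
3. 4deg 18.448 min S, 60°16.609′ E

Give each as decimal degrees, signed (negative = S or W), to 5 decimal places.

Point 1:
  φ: degrees = first 2 digits = 0, minutes = 0.2711; 0 + 0.2711/60 = 0.004518
  S → negative
  Lon: degrees = first 3 digits = 178, minutes = 50.52666; 178 + 50.52666/60 = 178.842111
  W → negative
Point 2:
  φ: 24 + 49.9087/60 = 24.831812
  N → positive
  λ: 34.06′ = 0.567667°; total 178.567667
  W → negative
Point 3:
  Lat: 4 + 18.448/60 = 4.307467
  S → negative
  λ: 16.609′ = 0.276817°; total 60.276817
  E → positive

1. -0.00452, -178.84211
2. 24.83181, -178.56767
3. -4.30747, 60.27682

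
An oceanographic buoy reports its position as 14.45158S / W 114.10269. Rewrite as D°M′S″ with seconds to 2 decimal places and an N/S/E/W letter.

φ: whole degrees 14; 27.09480′ → 27′ and 5.6880″
Longitude: 0.102690 × 60 = 6.16140′ → 6′, remainder × 60 = 9.6840″

14°27′5.69″ S, 114°06′9.68″ W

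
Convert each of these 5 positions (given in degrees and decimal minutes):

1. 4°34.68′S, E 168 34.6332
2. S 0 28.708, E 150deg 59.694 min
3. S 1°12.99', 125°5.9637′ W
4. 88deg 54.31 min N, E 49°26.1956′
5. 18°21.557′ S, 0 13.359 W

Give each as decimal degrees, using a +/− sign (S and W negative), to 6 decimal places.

Point 1:
  Lat: 34.68′ = 0.578000°; total 4.5780000
  S → negative
  λ: 34.6332′ = 0.577220°; total 168.5772200
  E → positive
Point 2:
  Latitude: 28.708′ = 0.478467°; total 0.4784667
  S ⇒ negate
  Lon: 59.694′ = 0.994900°; total 150.9949000
  E → positive
Point 3:
  Lat: 12.99′ = 0.216500°; total 1.2165000
  S ⇒ negate
  λ: 5.9637′ = 0.099395°; total 125.0993950
  hemisphere W, so the sign is −
Point 4:
  Latitude: 54.31′ = 0.905167°; total 88.9051667
  N → positive
  λ: 49 + 26.1956/60 = 49.4365933
  E → positive
Point 5:
  Lat: 18 + 21.557/60 = 18.3592833
  S → negative
  Lon: 13.359′ = 0.222650°; total 0.2226500
  W ⇒ negate

1. -4.578000, 168.577220
2. -0.478467, 150.994900
3. -1.216500, -125.099395
4. 88.905167, 49.436593
5. -18.359283, -0.222650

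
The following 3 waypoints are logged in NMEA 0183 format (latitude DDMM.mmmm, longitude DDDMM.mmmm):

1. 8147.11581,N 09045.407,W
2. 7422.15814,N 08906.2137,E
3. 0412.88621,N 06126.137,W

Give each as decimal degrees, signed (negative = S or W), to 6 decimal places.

1. 81.785264, -90.756783
2. 74.369302, 89.103562
3. 4.214770, -61.435617

Point 1:
  Lat: degrees = first 2 digits = 81, minutes = 47.11581; 81 + 47.11581/60 = 81.7852635
  N → positive
  λ: degrees = first 3 digits = 90, minutes = 45.407; 90 + 45.407/60 = 90.7567833
  W → negative
Point 2:
  Latitude: split at 2 digits → 74° and 22.15814′; 74 + 22.15814/60 = 74.3693023
  N → positive
  λ: degrees = first 3 digits = 89, minutes = 6.2137; 89 + 6.2137/60 = 89.1035617
  E ⇒ keep positive
Point 3:
  Lat: split at 2 digits → 04° and 12.88621′; 4 + 12.88621/60 = 4.2147702
  N → positive
  Longitude: degrees = first 3 digits = 61, minutes = 26.137; 61 + 26.137/60 = 61.4356167
  hemisphere W, so the sign is −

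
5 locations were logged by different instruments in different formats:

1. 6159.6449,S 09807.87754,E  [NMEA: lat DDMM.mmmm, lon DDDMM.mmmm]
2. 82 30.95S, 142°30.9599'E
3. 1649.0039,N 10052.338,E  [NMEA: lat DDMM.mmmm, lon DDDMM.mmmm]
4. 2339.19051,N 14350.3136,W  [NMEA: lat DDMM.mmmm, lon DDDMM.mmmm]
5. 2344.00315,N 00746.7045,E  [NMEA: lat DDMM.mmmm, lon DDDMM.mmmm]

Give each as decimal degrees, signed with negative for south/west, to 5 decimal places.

Point 1:
  φ: split at 2 digits → 61° and 59.6449′; 61 + 59.6449/60 = 61.994082
  S ⇒ negate
  λ: degrees = first 3 digits = 98, minutes = 7.87754; 98 + 7.87754/60 = 98.131292
  E → positive
Point 2:
  φ: 82 + 30.95/60 = 82.515833
  S → negative
  Longitude: 30.9599′ = 0.515998°; total 142.515998
  E → positive
Point 3:
  Lat: degrees = first 2 digits = 16, minutes = 49.0039; 16 + 49.0039/60 = 16.816732
  N ⇒ keep positive
  Longitude: split at 3 digits → 100° and 52.338′; 100 + 52.338/60 = 100.872300
  E ⇒ keep positive
Point 4:
  φ: split at 2 digits → 23° and 39.19051′; 23 + 39.19051/60 = 23.653175
  N ⇒ keep positive
  λ: degrees = first 3 digits = 143, minutes = 50.3136; 143 + 50.3136/60 = 143.838560
  W ⇒ negate
Point 5:
  φ: degrees = first 2 digits = 23, minutes = 44.00315; 23 + 44.00315/60 = 23.733386
  N ⇒ keep positive
  λ: degrees = first 3 digits = 7, minutes = 46.7045; 7 + 46.7045/60 = 7.778408
  E ⇒ keep positive

1. -61.99408, 98.13129
2. -82.51583, 142.51600
3. 16.81673, 100.87230
4. 23.65318, -143.83856
5. 23.73339, 7.77841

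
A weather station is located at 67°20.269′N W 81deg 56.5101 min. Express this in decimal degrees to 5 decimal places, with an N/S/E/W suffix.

φ: 20.269′ = 0.337817°; total 67.337817
Lon: 56.5101′ = 0.941835°; total 81.941835

67.33782° N, 81.94184° W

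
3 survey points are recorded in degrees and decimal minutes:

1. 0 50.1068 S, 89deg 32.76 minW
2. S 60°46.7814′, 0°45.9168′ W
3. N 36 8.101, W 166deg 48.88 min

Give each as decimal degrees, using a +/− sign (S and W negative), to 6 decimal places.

1. -0.835113, -89.546000
2. -60.779690, -0.765280
3. 36.135017, -166.814667

Point 1:
  Lat: 0 + 50.1068/60 = 0.8351133
  hemisphere S, so the sign is −
  Lon: 32.76′ = 0.546000°; total 89.5460000
  W ⇒ negate
Point 2:
  Lat: 60 + 46.7814/60 = 60.7796900
  S ⇒ negate
  Lon: 0 + 45.9168/60 = 0.7652800
  hemisphere W, so the sign is −
Point 3:
  Latitude: 8.101′ = 0.135017°; total 36.1350167
  N ⇒ keep positive
  λ: 166 + 48.88/60 = 166.8146667
  W ⇒ negate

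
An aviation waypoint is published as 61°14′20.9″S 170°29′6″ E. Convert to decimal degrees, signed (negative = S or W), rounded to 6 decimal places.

-61.239139, 170.485000

Latitude: 61 + 14/60 + 20.9/3600 = 61.2391389
S → negative
Lon: 170° + 29/60 + 6/3600 = 170 + 0.483333 + 0.001667 = 170.4850000
E ⇒ keep positive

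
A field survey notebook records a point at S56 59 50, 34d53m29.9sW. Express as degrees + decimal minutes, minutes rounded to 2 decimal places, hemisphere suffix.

56° 59.83′ S, 34° 53.50′ W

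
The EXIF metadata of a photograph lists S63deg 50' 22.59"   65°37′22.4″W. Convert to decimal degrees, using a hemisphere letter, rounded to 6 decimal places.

63.839608° S, 65.622889° W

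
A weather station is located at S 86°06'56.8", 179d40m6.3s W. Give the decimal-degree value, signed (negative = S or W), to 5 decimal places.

Latitude: 86° + 6/60 + 56.8/3600 = 86 + 0.100000 + 0.015778 = 86.115778
S → negative
Lon: 40′ + 6.3″ = 40.10500′; 179 + 40.10500/60 = 179.668417
W ⇒ negate

-86.11578, -179.66842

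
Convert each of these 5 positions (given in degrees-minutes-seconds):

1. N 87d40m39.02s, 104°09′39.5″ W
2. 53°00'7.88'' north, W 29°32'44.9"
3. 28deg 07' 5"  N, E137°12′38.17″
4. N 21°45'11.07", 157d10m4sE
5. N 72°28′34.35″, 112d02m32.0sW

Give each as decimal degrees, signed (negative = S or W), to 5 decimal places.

1. 87.67751, -104.16097
2. 53.00219, -29.54581
3. 28.11806, 137.21060
4. 21.75308, 157.16778
5. 72.47621, -112.04222

Point 1:
  Latitude: 40′ + 39.02″ = 40.65033′; 87 + 40.65033/60 = 87.677506
  N → positive
  λ: 104 + 9/60 + 39.5/3600 = 104.160972
  hemisphere W, so the sign is −
Point 2:
  φ: 0′ + 7.88″ = 0.13133′; 53 + 0.13133/60 = 53.002189
  N ⇒ keep positive
  Lon: 29° + 32/60 + 44.9/3600 = 29 + 0.533333 + 0.012472 = 29.545806
  W ⇒ negate
Point 3:
  Latitude: 28° + 7/60 + 5/3600 = 28 + 0.116667 + 0.001389 = 28.118056
  N → positive
  Longitude: 137 + 12/60 + 38.17/3600 = 137.210603
  E → positive
Point 4:
  φ: 21 + 45/60 + 11.07/3600 = 21.753075
  N → positive
  Lon: 157° + 10/60 + 4/3600 = 157 + 0.166667 + 0.001111 = 157.167778
  E ⇒ keep positive
Point 5:
  φ: 72 + 28/60 + 34.35/3600 = 72.476208
  N ⇒ keep positive
  Longitude: 112 + 2/60 + 32/3600 = 112.042222
  W ⇒ negate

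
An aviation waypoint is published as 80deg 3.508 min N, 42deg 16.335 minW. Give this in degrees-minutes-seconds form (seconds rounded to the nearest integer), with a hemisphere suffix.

80°03′30″ N, 42°16′20″ W

Latitude: 3.50800′ → 3′ and 0.50800 × 60 = 30.48″
Longitude: 16.33500′ → 16′ and 0.33500 × 60 = 20.10″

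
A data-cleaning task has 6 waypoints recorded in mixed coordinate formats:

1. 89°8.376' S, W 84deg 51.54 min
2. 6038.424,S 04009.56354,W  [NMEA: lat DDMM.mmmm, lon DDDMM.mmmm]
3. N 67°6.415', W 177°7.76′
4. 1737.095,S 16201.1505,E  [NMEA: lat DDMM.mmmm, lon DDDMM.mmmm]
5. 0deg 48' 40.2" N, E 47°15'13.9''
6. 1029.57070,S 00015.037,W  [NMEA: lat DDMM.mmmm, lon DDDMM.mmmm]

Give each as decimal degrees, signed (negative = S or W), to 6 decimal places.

Point 1:
  Lat: 8.376′ = 0.139600°; total 89.1396000
  S ⇒ negate
  λ: 51.54′ = 0.859000°; total 84.8590000
  hemisphere W, so the sign is −
Point 2:
  φ: split at 2 digits → 60° and 38.424′; 60 + 38.424/60 = 60.6404000
  S → negative
  Longitude: degrees = first 3 digits = 40, minutes = 9.56354; 40 + 9.56354/60 = 40.1593923
  W ⇒ negate
Point 3:
  Latitude: 6.415′ = 0.106917°; total 67.1069167
  N → positive
  Longitude: 7.76′ = 0.129333°; total 177.1293333
  hemisphere W, so the sign is −
Point 4:
  Latitude: degrees = first 2 digits = 17, minutes = 37.095; 17 + 37.095/60 = 17.6182500
  hemisphere S, so the sign is −
  Longitude: split at 3 digits → 162° and 1.1505′; 162 + 1.1505/60 = 162.0191750
  E → positive
Point 5:
  φ: 0° + 48/60 + 40.2/3600 = 0 + 0.800000 + 0.011167 = 0.8111667
  N ⇒ keep positive
  Lon: 47 + 15/60 + 13.9/3600 = 47.2538611
  E → positive
Point 6:
  Lat: split at 2 digits → 10° and 29.5707′; 10 + 29.5707/60 = 10.4928450
  S ⇒ negate
  Longitude: split at 3 digits → 000° and 15.037′; 0 + 15.037/60 = 0.2506167
  W ⇒ negate

1. -89.139600, -84.859000
2. -60.640400, -40.159392
3. 67.106917, -177.129333
4. -17.618250, 162.019175
5. 0.811167, 47.253861
6. -10.492845, -0.250617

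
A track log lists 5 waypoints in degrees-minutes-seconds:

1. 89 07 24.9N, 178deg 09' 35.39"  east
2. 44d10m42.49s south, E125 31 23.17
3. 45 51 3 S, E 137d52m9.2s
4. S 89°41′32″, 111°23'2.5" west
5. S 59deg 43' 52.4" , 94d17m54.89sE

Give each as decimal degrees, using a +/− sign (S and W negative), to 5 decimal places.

1. 89.12358, 178.15983
2. -44.17847, 125.52310
3. -45.85083, 137.86922
4. -89.69222, -111.38403
5. -59.73122, 94.29858

Point 1:
  Latitude: 89° + 7/60 + 24.9/3600 = 89 + 0.116667 + 0.006917 = 89.123583
  N ⇒ keep positive
  Longitude: 178° + 9/60 + 35.39/3600 = 178 + 0.150000 + 0.009831 = 178.159831
  E ⇒ keep positive
Point 2:
  φ: 44 + 10/60 + 42.49/3600 = 44.178469
  hemisphere S, so the sign is −
  Longitude: 125° + 31/60 + 23.17/3600 = 125 + 0.516667 + 0.006436 = 125.523103
  E ⇒ keep positive
Point 3:
  φ: 51′ + 3″ = 51.05000′; 45 + 51.05000/60 = 45.850833
  hemisphere S, so the sign is −
  Longitude: 137 + 52/60 + 9.2/3600 = 137.869222
  E → positive
Point 4:
  φ: 89° + 41/60 + 32/3600 = 89 + 0.683333 + 0.008889 = 89.692222
  S ⇒ negate
  Longitude: 23′ + 2.5″ = 23.04167′; 111 + 23.04167/60 = 111.384028
  W → negative
Point 5:
  Latitude: 59 + 43/60 + 52.4/3600 = 59.731222
  S ⇒ negate
  λ: 17′ + 54.89″ = 17.91483′; 94 + 17.91483/60 = 94.298581
  E ⇒ keep positive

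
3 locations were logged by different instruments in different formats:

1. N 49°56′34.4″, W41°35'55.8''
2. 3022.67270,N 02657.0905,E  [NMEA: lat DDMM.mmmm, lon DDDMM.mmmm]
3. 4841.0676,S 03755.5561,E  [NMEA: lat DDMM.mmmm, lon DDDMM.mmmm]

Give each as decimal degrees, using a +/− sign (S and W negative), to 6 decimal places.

Point 1:
  Lat: 49 + 56/60 + 34.4/3600 = 49.9428889
  N ⇒ keep positive
  λ: 41° + 35/60 + 55.8/3600 = 41 + 0.583333 + 0.015500 = 41.5988333
  hemisphere W, so the sign is −
Point 2:
  φ: degrees = first 2 digits = 30, minutes = 22.6727; 30 + 22.6727/60 = 30.3778783
  N → positive
  Longitude: split at 3 digits → 026° and 57.0905′; 26 + 57.0905/60 = 26.9515083
  E ⇒ keep positive
Point 3:
  Lat: split at 2 digits → 48° and 41.0676′; 48 + 41.0676/60 = 48.6844600
  S → negative
  λ: split at 3 digits → 037° and 55.5561′; 37 + 55.5561/60 = 37.9259350
  E ⇒ keep positive

1. 49.942889, -41.598833
2. 30.377878, 26.951508
3. -48.684460, 37.925935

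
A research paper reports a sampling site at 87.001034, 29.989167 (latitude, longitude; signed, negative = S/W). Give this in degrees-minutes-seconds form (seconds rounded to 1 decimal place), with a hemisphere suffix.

87°00′3.7″ N, 29°59′21.0″ E

Latitude: 0.001034° → 0.06204′; 0.06204 × 60 = 3.722″
Longitude: 0.989167° → 59.35002′; 0.35002 × 60 = 21.001″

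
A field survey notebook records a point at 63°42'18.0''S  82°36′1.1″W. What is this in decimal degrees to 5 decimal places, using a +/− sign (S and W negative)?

-63.70500, -82.60031

Latitude: 42′ + 18″ = 42.30000′; 63 + 42.30000/60 = 63.705000
S ⇒ negate
Longitude: 82° + 36/60 + 1.1/3600 = 82 + 0.600000 + 0.000306 = 82.600306
hemisphere W, so the sign is −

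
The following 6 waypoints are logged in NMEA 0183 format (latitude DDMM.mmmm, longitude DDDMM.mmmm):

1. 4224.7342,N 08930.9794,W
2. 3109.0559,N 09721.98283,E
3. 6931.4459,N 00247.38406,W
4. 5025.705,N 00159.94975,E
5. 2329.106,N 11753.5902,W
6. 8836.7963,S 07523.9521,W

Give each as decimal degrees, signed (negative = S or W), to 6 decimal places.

1. 42.412237, -89.516323
2. 31.150932, 97.366381
3. 69.524098, -2.789734
4. 50.428417, 1.999163
5. 23.485100, -117.893170
6. -88.613272, -75.399202

Point 1:
  Latitude: split at 2 digits → 42° and 24.7342′; 42 + 24.7342/60 = 42.4122367
  N → positive
  Lon: degrees = first 3 digits = 89, minutes = 30.9794; 89 + 30.9794/60 = 89.5163233
  hemisphere W, so the sign is −
Point 2:
  Latitude: split at 2 digits → 31° and 9.0559′; 31 + 9.0559/60 = 31.1509317
  N → positive
  Longitude: split at 3 digits → 097° and 21.98283′; 97 + 21.98283/60 = 97.3663805
  E → positive
Point 3:
  Latitude: degrees = first 2 digits = 69, minutes = 31.4459; 69 + 31.4459/60 = 69.5240983
  N → positive
  Lon: degrees = first 3 digits = 2, minutes = 47.38406; 2 + 47.38406/60 = 2.7897343
  W → negative
Point 4:
  Lat: degrees = first 2 digits = 50, minutes = 25.705; 50 + 25.705/60 = 50.4284167
  N → positive
  λ: split at 3 digits → 001° and 59.94975′; 1 + 59.94975/60 = 1.9991625
  E ⇒ keep positive
Point 5:
  φ: degrees = first 2 digits = 23, minutes = 29.106; 23 + 29.106/60 = 23.4851000
  N ⇒ keep positive
  Longitude: degrees = first 3 digits = 117, minutes = 53.5902; 117 + 53.5902/60 = 117.8931700
  W ⇒ negate
Point 6:
  Lat: degrees = first 2 digits = 88, minutes = 36.7963; 88 + 36.7963/60 = 88.6132717
  hemisphere S, so the sign is −
  λ: degrees = first 3 digits = 75, minutes = 23.9521; 75 + 23.9521/60 = 75.3992017
  W → negative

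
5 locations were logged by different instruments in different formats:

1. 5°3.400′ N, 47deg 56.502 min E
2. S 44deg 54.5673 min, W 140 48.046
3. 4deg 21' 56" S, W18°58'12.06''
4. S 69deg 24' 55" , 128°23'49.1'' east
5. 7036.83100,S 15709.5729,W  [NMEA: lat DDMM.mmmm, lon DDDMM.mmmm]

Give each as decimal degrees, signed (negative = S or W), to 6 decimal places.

1. 5.056667, 47.941700
2. -44.909455, -140.800767
3. -4.365556, -18.970017
4. -69.415278, 128.396972
5. -70.613850, -157.159548

Point 1:
  Lat: 3.4′ = 0.056667°; total 5.0566667
  N ⇒ keep positive
  Longitude: 56.502′ = 0.941700°; total 47.9417000
  E → positive
Point 2:
  Lat: 44 + 54.5673/60 = 44.9094550
  hemisphere S, so the sign is −
  λ: 140 + 48.046/60 = 140.8007667
  W ⇒ negate
Point 3:
  Lat: 21′ + 56″ = 21.93333′; 4 + 21.93333/60 = 4.3655556
  S ⇒ negate
  Longitude: 18° + 58/60 + 12.06/3600 = 18 + 0.966667 + 0.003350 = 18.9700167
  W → negative
Point 4:
  φ: 69 + 24/60 + 55/3600 = 69.4152778
  hemisphere S, so the sign is −
  λ: 128 + 23/60 + 49.1/3600 = 128.3969722
  E ⇒ keep positive
Point 5:
  Latitude: degrees = first 2 digits = 70, minutes = 36.831; 70 + 36.831/60 = 70.6138500
  hemisphere S, so the sign is −
  λ: split at 3 digits → 157° and 9.5729′; 157 + 9.5729/60 = 157.1595483
  W ⇒ negate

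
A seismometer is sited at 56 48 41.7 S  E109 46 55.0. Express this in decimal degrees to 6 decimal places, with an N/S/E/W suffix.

56.811583° S, 109.781944° E

φ: 56 + 48/60 + 41.7/3600 = 56.8115833
Lon: 109° + 46/60 + 55/3600 = 109 + 0.766667 + 0.015278 = 109.7819444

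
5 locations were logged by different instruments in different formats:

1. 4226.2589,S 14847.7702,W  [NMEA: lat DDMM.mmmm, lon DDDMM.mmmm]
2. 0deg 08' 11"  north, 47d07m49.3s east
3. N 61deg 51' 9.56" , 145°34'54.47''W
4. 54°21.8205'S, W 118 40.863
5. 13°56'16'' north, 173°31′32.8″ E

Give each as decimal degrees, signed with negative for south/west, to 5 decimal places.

1. -42.43765, -148.79617
2. 0.13639, 47.13036
3. 61.85266, -145.58180
4. -54.36368, -118.68105
5. 13.93778, 173.52578

Point 1:
  Lat: degrees = first 2 digits = 42, minutes = 26.2589; 42 + 26.2589/60 = 42.437648
  S ⇒ negate
  Lon: degrees = first 3 digits = 148, minutes = 47.7702; 148 + 47.7702/60 = 148.796170
  W ⇒ negate
Point 2:
  Latitude: 0° + 8/60 + 11/3600 = 0 + 0.133333 + 0.003056 = 0.136389
  N ⇒ keep positive
  Lon: 47° + 7/60 + 49.3/3600 = 47 + 0.116667 + 0.013694 = 47.130361
  E ⇒ keep positive
Point 3:
  φ: 61° + 51/60 + 9.56/3600 = 61 + 0.850000 + 0.002656 = 61.852656
  N → positive
  λ: 145 + 34/60 + 54.47/3600 = 145.581797
  W ⇒ negate
Point 4:
  φ: 54 + 21.8205/60 = 54.363675
  S → negative
  λ: 118 + 40.863/60 = 118.681050
  W ⇒ negate
Point 5:
  Lat: 13° + 56/60 + 16/3600 = 13 + 0.933333 + 0.004444 = 13.937778
  N ⇒ keep positive
  λ: 173 + 31/60 + 32.8/3600 = 173.525778
  E ⇒ keep positive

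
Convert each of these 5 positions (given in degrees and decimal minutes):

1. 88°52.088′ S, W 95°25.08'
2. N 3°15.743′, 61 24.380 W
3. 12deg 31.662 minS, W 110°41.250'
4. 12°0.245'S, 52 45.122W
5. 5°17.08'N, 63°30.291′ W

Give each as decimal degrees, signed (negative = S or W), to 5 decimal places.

Point 1:
  φ: 52.088′ = 0.868133°; total 88.868133
  S ⇒ negate
  Lon: 95 + 25.08/60 = 95.418000
  W → negative
Point 2:
  Latitude: 15.743′ = 0.262383°; total 3.262383
  N ⇒ keep positive
  Longitude: 24.38′ = 0.406333°; total 61.406333
  hemisphere W, so the sign is −
Point 3:
  Lat: 31.662′ = 0.527700°; total 12.527700
  hemisphere S, so the sign is −
  Lon: 41.25′ = 0.687500°; total 110.687500
  W ⇒ negate
Point 4:
  Lat: 12 + 0.245/60 = 12.004083
  S ⇒ negate
  Longitude: 52 + 45.122/60 = 52.752033
  W → negative
Point 5:
  Lat: 17.08′ = 0.284667°; total 5.284667
  N ⇒ keep positive
  Longitude: 30.291′ = 0.504850°; total 63.504850
  W → negative

1. -88.86813, -95.41800
2. 3.26238, -61.40633
3. -12.52770, -110.68750
4. -12.00408, -52.75203
5. 5.28467, -63.50485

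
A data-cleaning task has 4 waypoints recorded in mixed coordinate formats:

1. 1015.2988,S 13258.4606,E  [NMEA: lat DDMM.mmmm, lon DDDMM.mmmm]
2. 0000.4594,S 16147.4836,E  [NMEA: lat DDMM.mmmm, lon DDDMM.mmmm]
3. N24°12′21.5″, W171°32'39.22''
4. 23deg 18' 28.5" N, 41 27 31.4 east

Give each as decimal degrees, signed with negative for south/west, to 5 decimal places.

Point 1:
  Lat: split at 2 digits → 10° and 15.2988′; 10 + 15.2988/60 = 10.254980
  hemisphere S, so the sign is −
  Longitude: degrees = first 3 digits = 132, minutes = 58.4606; 132 + 58.4606/60 = 132.974343
  E → positive
Point 2:
  Lat: split at 2 digits → 00° and 0.4594′; 0 + 0.4594/60 = 0.007657
  S → negative
  Lon: split at 3 digits → 161° and 47.4836′; 161 + 47.4836/60 = 161.791393
  E ⇒ keep positive
Point 3:
  Lat: 24° + 12/60 + 21.5/3600 = 24 + 0.200000 + 0.005972 = 24.205972
  N ⇒ keep positive
  Longitude: 32′ + 39.22″ = 32.65367′; 171 + 32.65367/60 = 171.544228
  W → negative
Point 4:
  Lat: 18′ + 28.5″ = 18.47500′; 23 + 18.47500/60 = 23.307917
  N ⇒ keep positive
  Longitude: 41 + 27/60 + 31.4/3600 = 41.458722
  E → positive

1. -10.25498, 132.97434
2. -0.00766, 161.79139
3. 24.20597, -171.54423
4. 23.30792, 41.45872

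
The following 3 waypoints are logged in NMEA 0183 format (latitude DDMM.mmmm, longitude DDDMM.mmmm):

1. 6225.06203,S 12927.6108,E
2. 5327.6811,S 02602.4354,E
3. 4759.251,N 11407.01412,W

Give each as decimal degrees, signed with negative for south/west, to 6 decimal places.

Point 1:
  Latitude: split at 2 digits → 62° and 25.06203′; 62 + 25.06203/60 = 62.4177005
  S ⇒ negate
  λ: degrees = first 3 digits = 129, minutes = 27.6108; 129 + 27.6108/60 = 129.4601800
  E → positive
Point 2:
  Lat: split at 2 digits → 53° and 27.6811′; 53 + 27.6811/60 = 53.4613517
  hemisphere S, so the sign is −
  Longitude: split at 3 digits → 026° and 2.4354′; 26 + 2.4354/60 = 26.0405900
  E ⇒ keep positive
Point 3:
  Latitude: degrees = first 2 digits = 47, minutes = 59.251; 47 + 59.251/60 = 47.9875167
  N ⇒ keep positive
  Longitude: degrees = first 3 digits = 114, minutes = 7.01412; 114 + 7.01412/60 = 114.1169020
  W → negative

1. -62.417701, 129.460180
2. -53.461352, 26.040590
3. 47.987517, -114.116902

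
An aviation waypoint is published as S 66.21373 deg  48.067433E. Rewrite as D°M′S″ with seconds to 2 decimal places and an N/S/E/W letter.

66°12′49.43″ S, 48°04′2.76″ E

φ: 0.213730 × 60 = 12.82380′ → 12′, remainder × 60 = 49.4280″
λ: whole degrees 48; 4.04598′ → 4′ and 2.7588″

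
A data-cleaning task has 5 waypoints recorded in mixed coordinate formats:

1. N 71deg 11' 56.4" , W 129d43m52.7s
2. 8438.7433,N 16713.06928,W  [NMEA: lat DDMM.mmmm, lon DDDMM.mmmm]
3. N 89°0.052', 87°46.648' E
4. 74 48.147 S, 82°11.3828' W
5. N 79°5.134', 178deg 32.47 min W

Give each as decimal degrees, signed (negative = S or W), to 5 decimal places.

1. 71.19900, -129.73131
2. 84.64572, -167.21782
3. 89.00087, 87.77747
4. -74.80245, -82.18971
5. 79.08557, -178.54117

Point 1:
  Latitude: 71° + 11/60 + 56.4/3600 = 71 + 0.183333 + 0.015667 = 71.199000
  N → positive
  Longitude: 43′ + 52.7″ = 43.87833′; 129 + 43.87833/60 = 129.731306
  W ⇒ negate
Point 2:
  Latitude: degrees = first 2 digits = 84, minutes = 38.7433; 84 + 38.7433/60 = 84.645722
  N ⇒ keep positive
  Longitude: degrees = first 3 digits = 167, minutes = 13.06928; 167 + 13.06928/60 = 167.217821
  hemisphere W, so the sign is −
Point 3:
  Lat: 0.052′ = 0.000867°; total 89.000867
  N → positive
  Lon: 46.648′ = 0.777467°; total 87.777467
  E ⇒ keep positive
Point 4:
  Latitude: 48.147′ = 0.802450°; total 74.802450
  S → negative
  Longitude: 11.3828′ = 0.189713°; total 82.189713
  W ⇒ negate
Point 5:
  φ: 5.134′ = 0.085567°; total 79.085567
  N ⇒ keep positive
  Longitude: 178 + 32.47/60 = 178.541167
  W ⇒ negate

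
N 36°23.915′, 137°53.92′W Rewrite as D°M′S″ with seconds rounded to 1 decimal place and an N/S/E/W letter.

φ: fractional minutes 0.91500 × 60 = 54.900″
λ: 53.92000′ → 53′ and 0.92000 × 60 = 55.200″

36°23′54.9″ N, 137°53′55.2″ W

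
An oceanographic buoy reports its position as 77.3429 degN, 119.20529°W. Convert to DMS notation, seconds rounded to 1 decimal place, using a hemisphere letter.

77°20′34.4″ N, 119°12′19.0″ W

Lat: 0.342900° → 20.57400′; 0.57400 × 60 = 34.440″
Lon: 0.205290 × 60 = 12.31740′ → 12′, remainder × 60 = 19.044″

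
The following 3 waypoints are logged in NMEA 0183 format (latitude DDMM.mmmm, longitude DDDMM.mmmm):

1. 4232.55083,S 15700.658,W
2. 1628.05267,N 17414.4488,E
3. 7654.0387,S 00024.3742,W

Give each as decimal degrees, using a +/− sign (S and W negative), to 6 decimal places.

1. -42.542514, -157.010967
2. 16.467545, 174.240813
3. -76.900645, -0.406237

Point 1:
  φ: degrees = first 2 digits = 42, minutes = 32.55083; 42 + 32.55083/60 = 42.5425138
  S → negative
  λ: degrees = first 3 digits = 157, minutes = 0.658; 157 + 0.658/60 = 157.0109667
  W ⇒ negate
Point 2:
  Latitude: degrees = first 2 digits = 16, minutes = 28.05267; 16 + 28.05267/60 = 16.4675445
  N → positive
  Lon: degrees = first 3 digits = 174, minutes = 14.4488; 174 + 14.4488/60 = 174.2408133
  E → positive
Point 3:
  φ: split at 2 digits → 76° and 54.0387′; 76 + 54.0387/60 = 76.9006450
  S ⇒ negate
  λ: degrees = first 3 digits = 0, minutes = 24.3742; 0 + 24.3742/60 = 0.4062367
  W ⇒ negate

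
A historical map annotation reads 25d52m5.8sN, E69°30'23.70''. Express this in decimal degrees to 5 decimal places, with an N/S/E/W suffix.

25.86828° N, 69.50658° E

φ: 25 + 52/60 + 5.8/3600 = 25.868278
Lon: 30′ + 23.7″ = 30.39500′; 69 + 30.39500/60 = 69.506583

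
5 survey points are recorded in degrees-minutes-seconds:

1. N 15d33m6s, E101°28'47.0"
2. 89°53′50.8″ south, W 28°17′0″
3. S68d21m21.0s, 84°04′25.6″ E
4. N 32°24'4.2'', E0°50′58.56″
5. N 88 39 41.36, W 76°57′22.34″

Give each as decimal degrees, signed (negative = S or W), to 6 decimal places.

1. 15.551667, 101.479722
2. -89.897444, -28.283333
3. -68.355833, 84.073778
4. 32.401167, 0.849600
5. 88.661489, -76.956206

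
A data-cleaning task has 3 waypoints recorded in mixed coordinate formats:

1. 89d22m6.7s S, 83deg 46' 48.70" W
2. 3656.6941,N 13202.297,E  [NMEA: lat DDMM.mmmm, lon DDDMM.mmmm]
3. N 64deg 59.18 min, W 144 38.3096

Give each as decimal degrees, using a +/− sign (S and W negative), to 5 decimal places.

1. -89.36853, -83.78019
2. 36.94490, 132.03828
3. 64.98633, -144.63849

Point 1:
  Lat: 89 + 22/60 + 6.7/3600 = 89.368528
  S → negative
  λ: 46′ + 48.7″ = 46.81167′; 83 + 46.81167/60 = 83.780194
  hemisphere W, so the sign is −
Point 2:
  φ: degrees = first 2 digits = 36, minutes = 56.6941; 36 + 56.6941/60 = 36.944902
  N → positive
  Lon: split at 3 digits → 132° and 2.297′; 132 + 2.297/60 = 132.038283
  E ⇒ keep positive
Point 3:
  Lat: 64 + 59.18/60 = 64.986333
  N ⇒ keep positive
  Lon: 144 + 38.3096/60 = 144.638493
  hemisphere W, so the sign is −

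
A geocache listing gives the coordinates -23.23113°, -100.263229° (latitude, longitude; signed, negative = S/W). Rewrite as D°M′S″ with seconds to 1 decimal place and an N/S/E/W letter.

23°13′52.1″ S, 100°15′47.6″ W

Latitude is negative → S; |value| = 23.231130
Latitude: whole degrees 23; 13.86780′ → 13′ and 52.068″
Longitude is negative → W; |value| = 100.263229
λ: 0.263229 × 60 = 15.79374′ → 15′, remainder × 60 = 47.624″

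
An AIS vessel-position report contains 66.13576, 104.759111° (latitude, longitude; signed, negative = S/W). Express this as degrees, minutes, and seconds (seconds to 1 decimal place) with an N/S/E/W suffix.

66°08′8.7″ N, 104°45′32.8″ E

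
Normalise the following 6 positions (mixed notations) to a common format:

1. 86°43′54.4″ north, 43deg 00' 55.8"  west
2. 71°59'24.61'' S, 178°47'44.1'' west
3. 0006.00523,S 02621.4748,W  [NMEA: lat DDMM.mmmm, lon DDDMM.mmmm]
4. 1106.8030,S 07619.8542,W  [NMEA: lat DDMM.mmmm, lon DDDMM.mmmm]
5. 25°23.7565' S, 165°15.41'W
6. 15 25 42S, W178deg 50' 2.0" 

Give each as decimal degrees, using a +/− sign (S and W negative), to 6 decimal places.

1. 86.731778, -43.015500
2. -71.990169, -178.795583
3. -0.100087, -26.357913
4. -11.113383, -76.330903
5. -25.395942, -165.256833
6. -15.428333, -178.833889

Point 1:
  Latitude: 43′ + 54.4″ = 43.90667′; 86 + 43.90667/60 = 86.7317778
  N → positive
  Longitude: 43° + 0/60 + 55.8/3600 = 43 + 0.000000 + 0.015500 = 43.0155000
  W → negative
Point 2:
  Lat: 59′ + 24.61″ = 59.41017′; 71 + 59.41017/60 = 71.9901694
  S → negative
  Longitude: 178° + 47/60 + 44.1/3600 = 178 + 0.783333 + 0.012250 = 178.7955833
  hemisphere W, so the sign is −
Point 3:
  φ: degrees = first 2 digits = 0, minutes = 6.00523; 0 + 6.00523/60 = 0.1000872
  hemisphere S, so the sign is −
  Lon: split at 3 digits → 026° and 21.4748′; 26 + 21.4748/60 = 26.3579133
  hemisphere W, so the sign is −
Point 4:
  φ: split at 2 digits → 11° and 6.803′; 11 + 6.803/60 = 11.1133833
  S ⇒ negate
  Longitude: split at 3 digits → 076° and 19.8542′; 76 + 19.8542/60 = 76.3309033
  W → negative
Point 5:
  Latitude: 23.7565′ = 0.395942°; total 25.3959417
  S ⇒ negate
  Longitude: 15.41′ = 0.256833°; total 165.2568333
  hemisphere W, so the sign is −
Point 6:
  Latitude: 25′ + 42″ = 25.70000′; 15 + 25.70000/60 = 15.4283333
  hemisphere S, so the sign is −
  Longitude: 50′ + 2″ = 50.03333′; 178 + 50.03333/60 = 178.8338889
  hemisphere W, so the sign is −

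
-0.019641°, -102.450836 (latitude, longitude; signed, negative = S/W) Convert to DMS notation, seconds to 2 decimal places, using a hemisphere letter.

Latitude is negative → S; |value| = 0.019641
Latitude: 0.019641 × 60 = 1.17846′ → 1′, remainder × 60 = 10.7076″
Longitude is negative → W; |value| = 102.450836
λ: 0.450836° → 27.05016′; 0.05016 × 60 = 3.0096″

0°01′10.71″ S, 102°27′3.01″ W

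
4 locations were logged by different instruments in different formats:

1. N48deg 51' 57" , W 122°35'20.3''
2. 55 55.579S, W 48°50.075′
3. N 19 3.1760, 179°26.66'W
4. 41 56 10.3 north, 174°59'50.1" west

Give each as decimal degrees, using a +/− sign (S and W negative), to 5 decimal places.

1. 48.86583, -122.58897
2. -55.92632, -48.83458
3. 19.05293, -179.44433
4. 41.93619, -174.99725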